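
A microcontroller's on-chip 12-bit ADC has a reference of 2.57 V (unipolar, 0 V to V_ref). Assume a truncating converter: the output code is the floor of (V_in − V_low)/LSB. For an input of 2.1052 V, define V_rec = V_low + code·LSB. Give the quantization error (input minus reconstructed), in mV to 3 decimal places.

0.134 mV

LSB = 2.57/2^12 = 0.627 mV.
(V_in − V_low)/LSB = (2.1052 − 0)/0.000627441 = 3355.2137 → code 3355 (floor).
V_rec = 0 + 3355·0.000627441 = 2.1050659 V.
Error = 2.1052 − 2.1050659 = 0.000134082 V = 0.134 mV.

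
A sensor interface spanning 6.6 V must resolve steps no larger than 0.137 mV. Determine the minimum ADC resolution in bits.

16 bits

Number of steps required ≥ 6.6 V / 0.137 mV = 48175.18.
Need 2^N ≥ 48175.18; 2^15 = 32768, 2^16 = 65536.
Minimum N = 16.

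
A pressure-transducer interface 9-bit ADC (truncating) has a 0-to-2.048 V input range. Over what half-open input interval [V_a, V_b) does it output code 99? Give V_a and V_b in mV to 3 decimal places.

LSB = 2.048/2^9 = 4.000 mV.
V_a = V_low + 99·LSB = 0.396 V; V_b = V_low + 100·LSB = 0.4 V.

[396.000 mV, 400.000 mV)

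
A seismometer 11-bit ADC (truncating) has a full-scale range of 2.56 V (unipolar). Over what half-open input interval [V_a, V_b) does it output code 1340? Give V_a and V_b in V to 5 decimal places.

LSB = 2.56/2^11 = 1.250 mV.
V_a = V_low + 1340·LSB = 1.675 V; V_b = V_low + 1341·LSB = 1.67625 V.

[1.67500 V, 1.67625 V)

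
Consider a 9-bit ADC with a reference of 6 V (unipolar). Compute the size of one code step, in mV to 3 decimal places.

Full-scale span = 6 V.
LSB = 6 / 2^9 = 6 / 512 = 0.0117188 V = 11.719 mV.

11.719 mV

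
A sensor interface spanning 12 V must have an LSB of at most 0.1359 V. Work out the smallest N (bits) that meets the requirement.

7 bits

Number of steps required ≥ 12 V / 0.1359 V = 88.30.
Need 2^N ≥ 88.30; 2^6 = 64, 2^7 = 128.
Minimum N = 7.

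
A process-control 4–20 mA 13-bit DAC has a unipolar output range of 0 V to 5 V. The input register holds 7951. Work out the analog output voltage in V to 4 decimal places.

LSB = 5 V / 2^13 = 0.610 mV.
V_out = 0 + 7951 × 0.000610352 V = 4.85291 V.

4.8529 V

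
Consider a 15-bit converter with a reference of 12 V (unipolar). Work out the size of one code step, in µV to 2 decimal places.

Full-scale span = 12 V.
LSB = 12 / 2^15 = 12 / 32768 = 0.000366211 V = 366.21 µV.

366.21 µV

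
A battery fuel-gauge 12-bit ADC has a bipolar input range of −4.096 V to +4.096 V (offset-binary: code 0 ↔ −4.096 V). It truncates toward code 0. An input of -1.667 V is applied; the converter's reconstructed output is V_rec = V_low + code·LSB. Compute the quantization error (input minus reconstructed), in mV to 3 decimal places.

1.000 mV

One LSB is 8.192 V / 4096 = 2.000 mV.
(V_in − V_low)/LSB = (-1.667 − (−4.096))/0.002 = 1214.5000 → code 1214 (floor).
Reconstructed: -1.668 V.
Error = -1.667 − (−1.668) = 0.001 V = 1.000 mV.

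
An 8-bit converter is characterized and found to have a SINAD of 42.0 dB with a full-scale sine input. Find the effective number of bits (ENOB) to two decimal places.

ENOB = (SINAD − 1.76) / 6.02 = (42.0 − 1.76)/6.02 = 6.684.

6.68 bits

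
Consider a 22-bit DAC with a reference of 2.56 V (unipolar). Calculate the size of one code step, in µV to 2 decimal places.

0.61 µV

Full-scale span = 2.56 V.
LSB = 2.56 / 2^22 = 2.56 / 4194304 = 6.10352e-07 V = 0.61 µV.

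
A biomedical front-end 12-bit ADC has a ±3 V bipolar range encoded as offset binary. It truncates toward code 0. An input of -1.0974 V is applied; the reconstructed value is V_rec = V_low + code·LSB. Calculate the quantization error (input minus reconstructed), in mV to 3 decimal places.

One LSB is 6 V / 4096 = 1.465 mV.
(V_in − V_low)/LSB = (-1.0974 − (−3))/0.00146484 = 1298.8416 → code 1298 (floor).
Code 1298 maps back to (−3) + 1298×0.00146484 V = -1.0986328 V.
V_in − V_rec = 0.00123281 V = 1.233 mV.

1.233 mV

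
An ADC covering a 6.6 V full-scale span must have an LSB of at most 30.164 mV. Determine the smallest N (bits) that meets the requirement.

Number of steps required ≥ 6.6 V / 30.164 mV = 218.80.
Need 2^N ≥ 218.80; 2^7 = 128, 2^8 = 256.
Minimum N = 8.

8 bits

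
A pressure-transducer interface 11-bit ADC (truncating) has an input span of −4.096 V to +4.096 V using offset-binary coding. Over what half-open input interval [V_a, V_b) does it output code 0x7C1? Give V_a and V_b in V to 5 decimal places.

[3.84400 V, 3.84800 V)

LSB = 8.192/2^11 = 4.000 mV.
Code 0x7C1 = 1985 decimal.
V_a = V_low + 1985·LSB = 3.844 V; V_b = V_low + 1986·LSB = 3.848 V.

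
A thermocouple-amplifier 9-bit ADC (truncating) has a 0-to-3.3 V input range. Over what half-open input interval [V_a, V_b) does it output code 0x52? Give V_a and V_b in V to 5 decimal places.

LSB = 3.3/2^9 = 6.445 mV.
Code 0x52 = 82 decimal.
V_a = V_low + 82·LSB = 0.528516 V; V_b = V_low + 83·LSB = 0.534961 V.

[0.52852 V, 0.53496 V)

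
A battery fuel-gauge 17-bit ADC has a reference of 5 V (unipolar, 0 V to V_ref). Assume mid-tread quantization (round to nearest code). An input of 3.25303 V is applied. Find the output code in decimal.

code 85276

With 131072 levels over 5 V, one step is 38.15 µV.
Input sits at 85276.230 steps above V_low.
Round → code 85276.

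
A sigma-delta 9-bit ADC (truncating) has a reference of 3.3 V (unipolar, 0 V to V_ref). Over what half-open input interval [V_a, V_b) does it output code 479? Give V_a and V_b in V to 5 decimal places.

[3.08730 V, 3.09375 V)

LSB = 3.3/2^9 = 6.445 mV.
V_a = V_low + 479·LSB = 3.0873 V; V_b = V_low + 480·LSB = 3.09375 V.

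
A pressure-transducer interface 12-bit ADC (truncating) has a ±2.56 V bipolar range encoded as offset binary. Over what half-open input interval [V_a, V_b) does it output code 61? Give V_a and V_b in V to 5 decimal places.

[-2.48375 V, -2.48250 V)

LSB = 5.12/2^12 = 1.250 mV.
V_a = V_low + 61·LSB = -2.48375 V; V_b = V_low + 62·LSB = -2.4825 V.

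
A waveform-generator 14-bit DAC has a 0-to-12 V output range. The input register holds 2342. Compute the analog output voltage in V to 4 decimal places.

LSB = 12 V / 2^14 = 0.732 mV.
V_out = 0 + 2342 × 0.000732422 V = 1.71533 V.

1.7153 V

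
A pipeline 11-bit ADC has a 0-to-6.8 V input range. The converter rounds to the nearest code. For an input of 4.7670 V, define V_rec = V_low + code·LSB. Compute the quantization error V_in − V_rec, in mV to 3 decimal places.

Step size: 6.8 V ÷ 2^11 = 3.320 mV.
(4.7670 − 0)/0.00332031 = 1435.7082; round gives code 1436.
Code 1436 maps back to 0 + 1436×0.00332031 V = 4.7679687 V.
V_in − V_rec = -0.00096875 V = -0.969 mV.

-0.969 mV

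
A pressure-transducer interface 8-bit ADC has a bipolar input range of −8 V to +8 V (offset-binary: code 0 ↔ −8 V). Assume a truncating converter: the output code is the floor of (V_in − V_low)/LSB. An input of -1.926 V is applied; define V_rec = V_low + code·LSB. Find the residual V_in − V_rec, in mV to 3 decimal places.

11.500 mV

Step size: 16 V ÷ 2^8 = 62.500 mV.
(V_in − V_low)/LSB = (-1.926 − (−8))/0.0625 = 97.1840 → code 97 (floor).
Code 97 maps back to (−8) + 97×0.0625 V = -1.9375 V.
V_in − V_rec = 0.0115 V = 11.500 mV.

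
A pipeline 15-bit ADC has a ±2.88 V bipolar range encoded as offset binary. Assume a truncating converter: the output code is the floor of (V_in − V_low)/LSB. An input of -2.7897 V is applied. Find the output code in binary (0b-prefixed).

LSB = 5.76 V / 32768 = 175.78 µV.
(-2.7897 − (−2.88)) / 0.000175781 = 513.707 LSBs.
Floor → code 513.
In binary (0b-prefixed): 0b1000000001.

code 0b1000000001 (decimal 513)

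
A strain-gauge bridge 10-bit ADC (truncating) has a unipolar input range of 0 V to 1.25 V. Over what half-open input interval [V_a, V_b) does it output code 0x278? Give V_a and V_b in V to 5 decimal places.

LSB = 1.25/2^10 = 1.221 mV.
Code 0x278 = 632 decimal.
V_a = V_low + 632·LSB = 0.771484 V; V_b = V_low + 633·LSB = 0.772705 V.

[0.77148 V, 0.77271 V)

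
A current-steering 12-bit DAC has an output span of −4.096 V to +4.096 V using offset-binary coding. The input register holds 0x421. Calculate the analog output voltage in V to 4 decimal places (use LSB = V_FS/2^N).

LSB = 8.192 V / 2^12 = 2.000 mV.
Code 0x421 = 1057 decimal.
V_out = (−4.096) + 1057 × 0.002 V = -1.982 V.

-1.9820 V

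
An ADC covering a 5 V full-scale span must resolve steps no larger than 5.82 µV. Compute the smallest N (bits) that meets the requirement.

20 bits

Number of steps required ≥ 5 V / 5.82 µV = 859106.53.
Need 2^N ≥ 859106.53; 2^19 = 524288, 2^20 = 1048576.
Minimum N = 20.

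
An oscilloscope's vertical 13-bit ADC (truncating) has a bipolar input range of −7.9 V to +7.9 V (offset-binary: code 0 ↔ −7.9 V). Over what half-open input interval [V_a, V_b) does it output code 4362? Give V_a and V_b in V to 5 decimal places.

[0.51304 V, 0.51497 V)

LSB = 15.8/2^13 = 1.929 mV.
V_a = V_low + 4362·LSB = 0.513037 V; V_b = V_low + 4363·LSB = 0.514966 V.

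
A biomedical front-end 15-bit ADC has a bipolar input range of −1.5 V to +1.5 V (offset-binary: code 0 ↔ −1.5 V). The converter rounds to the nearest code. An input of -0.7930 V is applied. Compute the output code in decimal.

Full-scale span = 3 V; LSB = 3/2^15 = 91.55 µV.
(-0.7930 − (−1.5)) / 9.15527e-05 = 7722.325 LSBs.
round(7722.325) = 7722.

code 7722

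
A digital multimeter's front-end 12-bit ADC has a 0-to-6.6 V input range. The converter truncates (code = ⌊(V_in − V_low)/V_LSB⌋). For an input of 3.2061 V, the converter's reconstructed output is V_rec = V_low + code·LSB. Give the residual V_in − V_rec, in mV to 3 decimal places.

1.168 mV

LSB = 6.6/2^12 = 1.611 mV.
(3.2061 − 0)/0.00161133 = 1989.7251; ⌊·⌋ gives code 1989.
Reconstructed: 3.2049316 V.
Error = 3.2061 − 3.2049316 = 0.00116836 V = 1.168 mV.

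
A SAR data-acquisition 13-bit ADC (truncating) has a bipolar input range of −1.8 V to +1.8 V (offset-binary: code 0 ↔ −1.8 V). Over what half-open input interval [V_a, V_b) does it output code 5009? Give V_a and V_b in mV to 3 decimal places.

LSB = 3.6/2^13 = 439.45 µV.
V_a = V_low + 5009·LSB = 0.401221 V; V_b = V_low + 5010·LSB = 0.40166 V.

[401.221 mV, 401.660 mV)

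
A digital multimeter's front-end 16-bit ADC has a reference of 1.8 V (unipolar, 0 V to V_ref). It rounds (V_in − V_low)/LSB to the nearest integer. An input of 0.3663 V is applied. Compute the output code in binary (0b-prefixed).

code 0b11010000011001 (decimal 13337)

With 65536 levels over 1.8 V, one step is 27.47 µV.
(0.3663 − 0) / 2.74658e-05 = 13336.576 LSBs.
round(13336.576) = 13337.
In binary (0b-prefixed): 0b11010000011001.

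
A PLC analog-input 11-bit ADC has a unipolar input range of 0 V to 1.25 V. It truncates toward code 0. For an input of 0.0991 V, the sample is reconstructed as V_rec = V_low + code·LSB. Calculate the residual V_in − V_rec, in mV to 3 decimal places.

0.223 mV

Step size: 1.25 V ÷ 2^11 = 0.610 mV.
(0.0991 − 0)/0.000610352 = 162.3654; ⌊·⌋ gives code 162.
Reconstructed: 0.098876953 V.
Difference: 0.000223047 V → 0.223 mV.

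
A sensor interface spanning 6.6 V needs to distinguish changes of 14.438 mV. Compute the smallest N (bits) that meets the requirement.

9 bits

Number of steps required ≥ 6.6 V / 14.438 mV = 457.13.
Need 2^N ≥ 457.13; 2^8 = 256, 2^9 = 512.
Minimum N = 9.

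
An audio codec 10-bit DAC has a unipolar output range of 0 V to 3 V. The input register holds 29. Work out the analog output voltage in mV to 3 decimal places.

LSB = 3 V / 2^10 = 2.930 mV.
V_out = 0 + 29 × 0.00292969 V = 0.0849609 V.
= 84.961 mV.

84.961 mV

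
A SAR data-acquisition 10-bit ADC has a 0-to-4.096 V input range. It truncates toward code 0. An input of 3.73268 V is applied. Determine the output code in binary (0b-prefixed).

code 0b1110100101 (decimal 933)

LSB = 4.096 V / 1024 = 4.000 mV.
(3.73268 − 0) / 0.004 = 933.170 LSBs.
⌊·⌋(933.170) = 933.
In binary (0b-prefixed): 0b1110100101.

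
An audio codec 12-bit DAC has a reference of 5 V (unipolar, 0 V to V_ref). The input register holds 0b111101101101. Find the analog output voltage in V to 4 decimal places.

4.8206 V

LSB = 5 V / 2^12 = 1.221 mV.
Code 0b111101101101 = 3949 decimal.
V_out = 0 + 3949 × 0.0012207 V = 4.82056 V.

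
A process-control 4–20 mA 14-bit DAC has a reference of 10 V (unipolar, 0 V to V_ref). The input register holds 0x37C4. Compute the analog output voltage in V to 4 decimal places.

LSB = 10 V / 2^14 = 0.610 mV.
Code 0x37C4 = 14276 decimal.
V_out = 0 + 14276 × 0.000610352 V = 8.71338 V.

8.7134 V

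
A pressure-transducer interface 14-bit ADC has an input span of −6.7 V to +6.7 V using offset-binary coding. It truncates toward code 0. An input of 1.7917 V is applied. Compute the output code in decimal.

code 10382

Full-scale span = 13.4 V; LSB = 13.4/2^14 = 0.818 mV.
Input sits at 10382.688 steps above V_low.
Floor → code 10382.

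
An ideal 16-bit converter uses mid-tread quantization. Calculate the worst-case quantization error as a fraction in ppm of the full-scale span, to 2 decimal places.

Rounding → worst-case error = ½ LSB = V_FS/2^17, so 1e+06/131072 = 7.62939 ppm of full scale.

7.63 ppm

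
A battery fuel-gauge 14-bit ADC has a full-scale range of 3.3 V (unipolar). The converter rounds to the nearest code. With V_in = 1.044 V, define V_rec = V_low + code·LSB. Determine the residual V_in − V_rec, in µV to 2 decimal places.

60.79 µV

Step size: 3.3 V ÷ 2^14 = 201.42 µV.
(1.044 − 0)/0.000201416 = 5183.3018; round gives code 5183.
V_rec = 0 + 5183·0.000201416 = 1.0439392 V.
Error = 1.044 − 1.0439392 = 6.0791e-05 V = 60.79 µV.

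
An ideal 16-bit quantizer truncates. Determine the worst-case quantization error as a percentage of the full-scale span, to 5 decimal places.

0.00153 %

Truncating → worst-case error = 1 LSB = V_FS/2^16, so 100/65536 = 0.00152588 % of full scale.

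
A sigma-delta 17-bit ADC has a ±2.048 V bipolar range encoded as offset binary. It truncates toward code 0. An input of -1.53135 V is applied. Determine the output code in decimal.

code 16532

Full-scale span = 4.096 V; LSB = 4.096/2^17 = 31.25 µV.
Input sits at 16532.800 steps above V_low.
Floor → code 16532.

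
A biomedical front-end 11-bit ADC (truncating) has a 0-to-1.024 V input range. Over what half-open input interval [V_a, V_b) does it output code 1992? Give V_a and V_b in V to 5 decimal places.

[0.99600 V, 0.99650 V)

LSB = 1.024/2^11 = 0.500 mV.
V_a = V_low + 1992·LSB = 0.996 V; V_b = V_low + 1993·LSB = 0.9965 V.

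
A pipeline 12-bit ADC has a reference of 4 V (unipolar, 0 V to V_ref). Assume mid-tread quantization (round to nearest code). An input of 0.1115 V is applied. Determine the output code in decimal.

code 114

With 4096 levels over 4 V, one step is 0.977 mV.
(V_in − V_low)/LSB = (0.1115 − 0) / 0.000976562 = 114.176.
So the output code is 114.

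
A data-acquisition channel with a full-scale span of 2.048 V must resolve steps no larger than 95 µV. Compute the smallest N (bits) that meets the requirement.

15 bits

Number of steps required ≥ 2.048 V / 95 µV = 21557.89.
Need 2^N ≥ 21557.89; 2^14 = 16384, 2^15 = 32768.
Minimum N = 15.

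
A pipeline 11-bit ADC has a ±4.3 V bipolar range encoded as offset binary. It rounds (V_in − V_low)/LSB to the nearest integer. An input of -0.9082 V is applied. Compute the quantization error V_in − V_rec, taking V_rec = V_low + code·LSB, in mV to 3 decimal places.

LSB = 8.6/2^11 = 4.199 mV.
Scaled input = 807.7217 LSBs, so code = 808.
Code 808 maps back to (−4.3) + 808×0.00419922 V = -0.90703125 V.
V_in − V_rec = -0.00116875 V = -1.169 mV.

-1.169 mV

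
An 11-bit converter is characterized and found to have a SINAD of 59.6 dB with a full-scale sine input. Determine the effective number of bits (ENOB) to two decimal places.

ENOB = (SINAD − 1.76) / 6.02 = (59.6 − 1.76)/6.02 = 9.608.

9.61 bits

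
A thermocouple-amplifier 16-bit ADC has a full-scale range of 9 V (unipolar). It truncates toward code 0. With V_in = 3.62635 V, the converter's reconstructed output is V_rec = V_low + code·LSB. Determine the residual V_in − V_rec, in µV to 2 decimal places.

37.74 µV

LSB = 9/2^16 = 137.33 µV.
(3.62635 − 0)/0.000137329 = 26406.2748; ⌊·⌋ gives code 26406.
Reconstructed: 3.6263123 V.
V_in − V_rec = 3.77441e-05 V = 37.74 µV.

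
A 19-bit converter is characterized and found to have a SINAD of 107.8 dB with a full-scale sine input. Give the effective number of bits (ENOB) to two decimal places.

17.61 bits

ENOB = (SINAD − 1.76) / 6.02 = (107.8 − 1.76)/6.02 = 17.615.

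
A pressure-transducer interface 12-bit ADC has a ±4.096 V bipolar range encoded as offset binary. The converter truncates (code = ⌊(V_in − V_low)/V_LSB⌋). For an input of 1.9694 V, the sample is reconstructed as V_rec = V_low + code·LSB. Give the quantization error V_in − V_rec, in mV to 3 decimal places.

LSB = 8.192/2^12 = 2.000 mV.
(V_in − V_low)/LSB = (1.9694 − (−4.096))/0.002 = 3032.7000 → code 3032 (floor).
Code 3032 maps back to (−4.096) + 3032×0.002 V = 1.968 V.
Error = 1.9694 − 1.968 = 0.0014 V = 1.400 mV.

1.400 mV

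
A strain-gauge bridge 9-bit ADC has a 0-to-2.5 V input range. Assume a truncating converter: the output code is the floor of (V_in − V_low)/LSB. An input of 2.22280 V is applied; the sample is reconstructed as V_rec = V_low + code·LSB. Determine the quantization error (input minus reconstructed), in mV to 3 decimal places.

LSB = 2.5/2^9 = 4.883 mV.
(V_in − V_low)/LSB = (2.22280 − 0)/0.00488281 = 455.2294 → code 455 (floor).
V_rec = 0 + 455·0.00488281 = 2.2216797 V.
Difference: 0.00112031 V → 1.120 mV.

1.120 mV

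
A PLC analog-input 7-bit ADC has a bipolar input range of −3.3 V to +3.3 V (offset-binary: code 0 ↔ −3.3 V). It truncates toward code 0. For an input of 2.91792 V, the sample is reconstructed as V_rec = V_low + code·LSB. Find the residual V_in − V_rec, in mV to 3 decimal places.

30.420 mV

One LSB is 6.6 V / 128 = 51.562 mV.
(2.91792 − (−3.3))/0.0515625 = 120.5900; ⌊·⌋ gives code 120.
V_rec = (−3.3) + 120·0.0515625 = 2.8875 V.
V_in − V_rec = 0.03042 V = 30.420 mV.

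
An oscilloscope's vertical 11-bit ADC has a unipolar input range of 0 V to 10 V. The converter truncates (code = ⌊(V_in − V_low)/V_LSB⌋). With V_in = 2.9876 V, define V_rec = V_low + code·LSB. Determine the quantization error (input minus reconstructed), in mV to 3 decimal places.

Step size: 10 V ÷ 2^11 = 4.883 mV.
Scaled input = 611.8605 LSBs, so code = 611.
Reconstructed: 2.9833984 V.
Difference: 0.00420156 V → 4.202 mV.

4.202 mV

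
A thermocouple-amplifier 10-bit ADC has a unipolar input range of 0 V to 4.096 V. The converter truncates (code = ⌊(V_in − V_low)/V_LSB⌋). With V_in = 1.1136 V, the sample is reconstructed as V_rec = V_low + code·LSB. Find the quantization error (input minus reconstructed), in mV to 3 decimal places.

1.600 mV

One LSB is 4.096 V / 1024 = 4.000 mV.
(1.1136 − 0)/0.004 = 278.4000; ⌊·⌋ gives code 278.
Reconstructed: 1.112 V.
Difference: 0.0016 V → 1.600 mV.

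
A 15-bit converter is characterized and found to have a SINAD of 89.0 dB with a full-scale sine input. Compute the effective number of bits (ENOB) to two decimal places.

14.49 bits

ENOB = (SINAD − 1.76) / 6.02 = (89.0 − 1.76)/6.02 = 14.492.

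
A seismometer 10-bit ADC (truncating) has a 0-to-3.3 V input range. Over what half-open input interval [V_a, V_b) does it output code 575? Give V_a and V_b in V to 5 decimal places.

LSB = 3.3/2^10 = 3.223 mV.
V_a = V_low + 575·LSB = 1.85303 V; V_b = V_low + 576·LSB = 1.85625 V.

[1.85303 V, 1.85625 V)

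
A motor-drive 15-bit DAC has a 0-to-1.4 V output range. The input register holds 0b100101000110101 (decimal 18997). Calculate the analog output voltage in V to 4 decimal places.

LSB = 1.4 V / 2^15 = 42.72 µV.
Code 0b100101000110101 = 18997 decimal.
V_out = 0 + 18997 × 4.27246e-05 V = 0.811639 V.

0.8116 V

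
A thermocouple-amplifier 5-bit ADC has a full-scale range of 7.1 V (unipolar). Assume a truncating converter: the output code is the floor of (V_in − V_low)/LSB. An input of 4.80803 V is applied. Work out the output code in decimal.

Full-scale span = 7.1 V; LSB = 7.1/2^5 = 221.875 mV.
(V_in − V_low)/LSB = (4.80803 − 0) / 0.221875 = 21.670.
⌊·⌋(21.670) = 21.

code 21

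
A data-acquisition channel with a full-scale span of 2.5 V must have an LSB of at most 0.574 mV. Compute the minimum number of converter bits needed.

13 bits

Number of steps required ≥ 2.5 V / 0.574 mV = 4355.40.
Need 2^N ≥ 4355.40; 2^12 = 4096, 2^13 = 8192.
Minimum N = 13.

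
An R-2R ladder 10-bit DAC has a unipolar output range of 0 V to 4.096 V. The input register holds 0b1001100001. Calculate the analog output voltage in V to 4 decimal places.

2.4360 V

LSB = 4.096 V / 2^10 = 4.000 mV.
Code 0b1001100001 = 609 decimal.
V_out = 0 + 609 × 0.004 V = 2.436 V.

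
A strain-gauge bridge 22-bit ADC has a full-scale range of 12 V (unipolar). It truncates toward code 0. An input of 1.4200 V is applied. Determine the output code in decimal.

With 4194304 levels over 12 V, one step is 2.86 µV.
(V_in − V_low)/LSB = (1.4200 − 0) / 2.86102e-06 = 496325.973.
⌊·⌋(496325.973) = 496325.

code 496325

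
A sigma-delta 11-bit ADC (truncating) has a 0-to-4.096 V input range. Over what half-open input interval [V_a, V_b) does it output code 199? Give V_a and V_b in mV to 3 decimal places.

[398.000 mV, 400.000 mV)

LSB = 4.096/2^11 = 2.000 mV.
V_a = V_low + 199·LSB = 0.398 V; V_b = V_low + 200·LSB = 0.4 V.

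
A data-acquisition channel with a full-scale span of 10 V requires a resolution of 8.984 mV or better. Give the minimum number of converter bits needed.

Number of steps required ≥ 10 V / 8.984 mV = 1113.09.
Need 2^N ≥ 1113.09; 2^10 = 1024, 2^11 = 2048.
Minimum N = 11.

11 bits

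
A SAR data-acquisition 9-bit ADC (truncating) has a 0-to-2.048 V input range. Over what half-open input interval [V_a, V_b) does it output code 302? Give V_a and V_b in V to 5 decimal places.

[1.20800 V, 1.21200 V)

LSB = 2.048/2^9 = 4.000 mV.
V_a = V_low + 302·LSB = 1.208 V; V_b = V_low + 303·LSB = 1.212 V.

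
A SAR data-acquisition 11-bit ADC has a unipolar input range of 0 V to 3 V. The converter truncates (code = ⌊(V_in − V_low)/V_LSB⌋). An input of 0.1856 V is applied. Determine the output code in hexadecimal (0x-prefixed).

LSB = 3 V / 2048 = 1.465 mV.
(V_in − V_low)/LSB = (0.1856 − 0) / 0.00146484 = 126.703.
⌊·⌋(126.703) = 126.
In hexadecimal (0x-prefixed): 0x7E.

code 0x7E (decimal 126)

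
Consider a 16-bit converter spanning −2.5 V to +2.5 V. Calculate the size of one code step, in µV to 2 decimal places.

Full-scale span = 5 V.
LSB = 5 / 2^16 = 5 / 65536 = 7.62939e-05 V = 76.29 µV.

76.29 µV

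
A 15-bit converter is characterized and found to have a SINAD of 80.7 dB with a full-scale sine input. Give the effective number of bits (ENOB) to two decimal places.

ENOB = (SINAD − 1.76) / 6.02 = (80.7 − 1.76)/6.02 = 13.113.

13.11 bits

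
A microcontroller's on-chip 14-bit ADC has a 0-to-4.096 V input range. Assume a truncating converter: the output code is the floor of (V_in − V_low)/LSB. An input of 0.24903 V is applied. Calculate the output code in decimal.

LSB = 4.096 V / 16384 = 250.00 µV.
(0.24903 − 0) / 0.00025 = 996.120 LSBs.
⌊·⌋(996.120) = 996.

code 996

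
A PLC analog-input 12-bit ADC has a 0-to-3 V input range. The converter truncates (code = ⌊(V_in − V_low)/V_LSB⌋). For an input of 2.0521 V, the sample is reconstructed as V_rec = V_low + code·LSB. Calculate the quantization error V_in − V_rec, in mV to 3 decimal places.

0.586 mV

LSB = 3/2^12 = 0.732 mV.
(2.0521 − 0)/0.000732422 = 2801.8005; ⌊·⌋ gives code 2801.
V_rec = 0 + 2801·0.000732422 = 2.0515137 V.
V_in − V_rec = 0.000586328 V = 0.586 mV.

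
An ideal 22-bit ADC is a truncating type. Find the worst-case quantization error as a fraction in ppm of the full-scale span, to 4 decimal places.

0.2384 ppm

Truncating → worst-case error = 1 LSB = V_FS/2^22, so 1e+06/4194304 = 0.238419 ppm of full scale.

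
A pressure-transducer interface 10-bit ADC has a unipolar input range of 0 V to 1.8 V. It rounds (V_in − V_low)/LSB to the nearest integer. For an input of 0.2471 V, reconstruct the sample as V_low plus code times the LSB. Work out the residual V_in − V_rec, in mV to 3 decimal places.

-0.752 mV

One LSB is 1.8 V / 1024 = 1.758 mV.
(0.2471 − 0)/0.00175781 = 140.5724; round gives code 141.
V_rec = 0 + 141·0.00175781 = 0.24785156 V.
Difference: -0.000751562 V → -0.752 mV.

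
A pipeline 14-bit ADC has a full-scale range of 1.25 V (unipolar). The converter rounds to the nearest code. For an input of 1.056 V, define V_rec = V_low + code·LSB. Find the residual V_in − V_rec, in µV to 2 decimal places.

Step size: 1.25 V ÷ 2^14 = 76.29 µV.
Scaled input = 13841.2032 LSBs, so code = 13841.
V_rec = 0 + 13841·7.62939e-05 = 1.0559845 V.
Error = 1.056 − 1.0559845 = 1.55029e-05 V = 15.50 µV.

15.50 µV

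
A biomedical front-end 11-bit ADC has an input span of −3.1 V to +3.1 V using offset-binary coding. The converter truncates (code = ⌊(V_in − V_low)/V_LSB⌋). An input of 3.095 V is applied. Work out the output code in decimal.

LSB = 6.2 V / 2048 = 3.027 mV.
Input sits at 2046.348 steps above V_low.
So the output code is 2046.

code 2046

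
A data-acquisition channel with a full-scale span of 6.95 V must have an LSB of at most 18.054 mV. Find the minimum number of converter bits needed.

Number of steps required ≥ 6.95 V / 18.054 mV = 384.96.
Need 2^N ≥ 384.96; 2^8 = 256, 2^9 = 512.
Minimum N = 9.

9 bits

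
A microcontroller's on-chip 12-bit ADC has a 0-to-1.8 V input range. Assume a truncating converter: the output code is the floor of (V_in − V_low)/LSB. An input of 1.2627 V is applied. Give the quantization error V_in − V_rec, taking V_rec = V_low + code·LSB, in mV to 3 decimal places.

0.151 mV

Step size: 1.8 V ÷ 2^12 = 439.45 µV.
(1.2627 − 0)/0.000439453 = 2873.3440; ⌊·⌋ gives code 2873.
Code 2873 maps back to 0 + 2873×0.000439453 V = 1.2625488 V.
Difference: 0.000151172 V → 0.151 mV.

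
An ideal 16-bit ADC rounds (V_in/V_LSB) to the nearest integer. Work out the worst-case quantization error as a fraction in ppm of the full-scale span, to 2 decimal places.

Rounding → worst-case error = ½ LSB = V_FS/2^17, so 1e+06/131072 = 7.62939 ppm of full scale.

7.63 ppm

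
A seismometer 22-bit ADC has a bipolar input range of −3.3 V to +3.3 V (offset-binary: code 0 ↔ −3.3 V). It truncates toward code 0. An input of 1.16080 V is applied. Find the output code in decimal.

code 2834841

LSB = 6.6 V / 4194304 = 1.57 µV.
(1.16080 − (−3.3)) / 1.57356e-06 = 2834841.104 LSBs.
⌊·⌋(2834841.104) = 2834841.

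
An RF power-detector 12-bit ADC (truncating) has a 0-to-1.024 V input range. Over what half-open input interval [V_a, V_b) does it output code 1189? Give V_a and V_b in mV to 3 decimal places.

LSB = 1.024/2^12 = 250.00 µV.
V_a = V_low + 1189·LSB = 0.29725 V; V_b = V_low + 1190·LSB = 0.2975 V.

[297.250 mV, 297.500 mV)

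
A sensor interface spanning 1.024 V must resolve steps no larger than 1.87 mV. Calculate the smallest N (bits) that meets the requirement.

Number of steps required ≥ 1.024 V / 1.87 mV = 547.59.
Need 2^N ≥ 547.59; 2^9 = 512, 2^10 = 1024.
Minimum N = 10.

10 bits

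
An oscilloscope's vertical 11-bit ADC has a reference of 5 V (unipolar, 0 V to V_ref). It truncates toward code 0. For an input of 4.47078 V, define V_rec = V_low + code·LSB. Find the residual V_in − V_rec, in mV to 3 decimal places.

LSB = 5/2^11 = 2.441 mV.
Scaled input = 1831.2315 LSBs, so code = 1831.
V_rec = 0 + 1831·0.00244141 = 4.4702148 V.
Difference: 0.000565156 V → 0.565 mV.

0.565 mV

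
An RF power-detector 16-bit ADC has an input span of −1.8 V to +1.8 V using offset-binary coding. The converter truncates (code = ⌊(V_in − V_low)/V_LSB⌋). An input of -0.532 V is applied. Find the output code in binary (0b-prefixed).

code 0b101101000101011 (decimal 23083)

With 65536 levels over 3.6 V, one step is 54.93 µV.
Input sits at 23083.236 steps above V_low.
Floor → code 23083.
In binary (0b-prefixed): 0b101101000101011.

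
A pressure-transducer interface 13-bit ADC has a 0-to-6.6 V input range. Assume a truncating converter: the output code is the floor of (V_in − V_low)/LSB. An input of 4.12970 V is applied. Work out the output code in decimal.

code 5125

Full-scale span = 6.6 V; LSB = 6.6/2^13 = 0.806 mV.
(4.12970 − 0) / 0.000805664 = 5125.834 LSBs.
So the output code is 5125.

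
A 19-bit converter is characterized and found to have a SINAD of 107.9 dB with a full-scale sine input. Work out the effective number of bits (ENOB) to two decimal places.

ENOB = (SINAD − 1.76) / 6.02 = (107.9 − 1.76)/6.02 = 17.631.

17.63 bits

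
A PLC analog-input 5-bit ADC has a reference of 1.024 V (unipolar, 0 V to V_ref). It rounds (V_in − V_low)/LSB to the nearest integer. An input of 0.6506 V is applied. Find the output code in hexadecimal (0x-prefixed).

code 0x14 (decimal 20)

Full-scale span = 1.024 V; LSB = 1.024/2^5 = 32.000 mV.
Input sits at 20.331 steps above V_low.
So the output code is 20.
In hexadecimal (0x-prefixed): 0x14.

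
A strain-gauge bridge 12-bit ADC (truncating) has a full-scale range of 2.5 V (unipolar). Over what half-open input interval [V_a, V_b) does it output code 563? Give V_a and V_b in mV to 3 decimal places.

LSB = 2.5/2^12 = 0.610 mV.
V_a = V_low + 563·LSB = 0.343628 V; V_b = V_low + 564·LSB = 0.344238 V.

[343.628 mV, 344.238 mV)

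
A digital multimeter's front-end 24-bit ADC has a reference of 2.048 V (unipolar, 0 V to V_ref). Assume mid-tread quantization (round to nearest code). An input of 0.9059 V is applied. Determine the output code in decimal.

LSB = 2.048 V / 16777216 = 0.12 µV.
(0.9059 − 0) / 1.2207e-07 = 7421132.800 LSBs.
So the output code is 7421133.

code 7421133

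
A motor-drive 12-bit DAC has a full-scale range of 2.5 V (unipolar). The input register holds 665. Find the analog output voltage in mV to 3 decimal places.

LSB = 2.5 V / 2^12 = 0.610 mV.
V_out = 0 + 665 × 0.000610352 V = 0.405884 V.
= 405.884 mV.

405.884 mV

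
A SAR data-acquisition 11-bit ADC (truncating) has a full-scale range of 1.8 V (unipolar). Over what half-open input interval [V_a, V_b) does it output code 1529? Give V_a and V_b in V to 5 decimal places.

[1.34385 V, 1.34473 V)

LSB = 1.8/2^11 = 0.879 mV.
V_a = V_low + 1529·LSB = 1.34385 V; V_b = V_low + 1530·LSB = 1.34473 V.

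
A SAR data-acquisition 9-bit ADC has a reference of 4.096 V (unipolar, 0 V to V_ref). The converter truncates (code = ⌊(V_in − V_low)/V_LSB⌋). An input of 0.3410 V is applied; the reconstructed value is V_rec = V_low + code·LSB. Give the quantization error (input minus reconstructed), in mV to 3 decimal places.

One LSB is 4.096 V / 512 = 8.000 mV.
(V_in − V_low)/LSB = (0.3410 − 0)/0.008 = 42.6250 → code 42 (floor).
Code 42 maps back to 0 + 42×0.008 V = 0.336 V.
Difference: 0.005 V → 5.000 mV.

5.000 mV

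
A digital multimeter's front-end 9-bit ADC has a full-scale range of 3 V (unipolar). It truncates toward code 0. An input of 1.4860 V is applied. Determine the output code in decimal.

Full-scale span = 3 V; LSB = 3/2^9 = 5.859 mV.
(1.4860 − 0) / 0.00585938 = 253.611 LSBs.
So the output code is 253.

code 253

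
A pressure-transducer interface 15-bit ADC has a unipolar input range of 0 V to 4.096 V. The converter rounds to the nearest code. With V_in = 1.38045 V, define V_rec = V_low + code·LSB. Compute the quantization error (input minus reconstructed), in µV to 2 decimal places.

LSB = 4.096/2^15 = 125.00 µV.
(V_in − V_low)/LSB = (1.38045 − 0)/0.000125 = 11043.6000 → code 11044 (round).
V_rec = 0 + 11044·0.000125 = 1.3805 V.
Difference: -5e-05 V → -50.00 µV.

-50.00 µV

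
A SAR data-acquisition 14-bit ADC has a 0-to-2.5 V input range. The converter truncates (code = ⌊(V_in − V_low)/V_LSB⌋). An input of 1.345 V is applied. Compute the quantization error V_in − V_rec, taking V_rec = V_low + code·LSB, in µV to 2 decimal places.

90.33 µV

LSB = 2.5/2^14 = 152.59 µV.
Scaled input = 8814.5920 LSBs, so code = 8814.
Reconstructed: 1.3449097 V.
Difference: 9.0332e-05 V → 90.33 µV.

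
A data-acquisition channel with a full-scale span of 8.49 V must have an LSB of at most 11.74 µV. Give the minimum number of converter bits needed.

Number of steps required ≥ 8.49 V / 11.74 µV = 723168.65.
Need 2^N ≥ 723168.65; 2^19 = 524288, 2^20 = 1048576.
Minimum N = 20.

20 bits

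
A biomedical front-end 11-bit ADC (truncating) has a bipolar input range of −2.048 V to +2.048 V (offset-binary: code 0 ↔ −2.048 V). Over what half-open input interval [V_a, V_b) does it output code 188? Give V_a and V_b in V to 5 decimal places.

LSB = 4.096/2^11 = 2.000 mV.
V_a = V_low + 188·LSB = -1.672 V; V_b = V_low + 189·LSB = -1.67 V.

[-1.67200 V, -1.67000 V)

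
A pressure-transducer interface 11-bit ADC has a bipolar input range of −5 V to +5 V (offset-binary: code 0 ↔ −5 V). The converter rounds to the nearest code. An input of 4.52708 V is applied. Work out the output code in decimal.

code 1951

Full-scale span = 10 V; LSB = 10/2^11 = 4.883 mV.
(V_in − V_low)/LSB = (4.52708 − (−5)) / 0.00488281 = 1951.146.
Round → code 1951.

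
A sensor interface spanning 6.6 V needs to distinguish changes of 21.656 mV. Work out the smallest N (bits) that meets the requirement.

Number of steps required ≥ 6.6 V / 21.656 mV = 304.77.
Need 2^N ≥ 304.77; 2^8 = 256, 2^9 = 512.
Minimum N = 9.

9 bits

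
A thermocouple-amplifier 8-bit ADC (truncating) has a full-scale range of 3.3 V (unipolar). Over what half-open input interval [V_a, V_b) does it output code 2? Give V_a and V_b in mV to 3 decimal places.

LSB = 3.3/2^8 = 12.891 mV.
V_a = V_low + 2·LSB = 0.0257812 V; V_b = V_low + 3·LSB = 0.0386719 V.

[25.781 mV, 38.672 mV)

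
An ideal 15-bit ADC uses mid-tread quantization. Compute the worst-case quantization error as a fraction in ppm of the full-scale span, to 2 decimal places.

Rounding → worst-case error = ½ LSB = V_FS/2^16, so 1e+06/65536 = 15.2588 ppm of full scale.

15.26 ppm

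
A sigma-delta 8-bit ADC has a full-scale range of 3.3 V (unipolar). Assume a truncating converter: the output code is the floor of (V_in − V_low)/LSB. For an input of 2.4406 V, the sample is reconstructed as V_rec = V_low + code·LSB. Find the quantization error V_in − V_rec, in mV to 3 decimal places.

Step size: 3.3 V ÷ 2^8 = 12.891 mV.
(V_in − V_low)/LSB = (2.4406 − 0)/0.0128906 = 189.3314 → code 189 (floor).
V_rec = 0 + 189·0.0128906 = 2.4363281 V.
Difference: 0.00427187 V → 4.272 mV.

4.272 mV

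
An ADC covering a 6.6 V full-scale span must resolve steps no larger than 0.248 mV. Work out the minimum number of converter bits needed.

15 bits

Number of steps required ≥ 6.6 V / 0.248 mV = 26612.90.
Need 2^N ≥ 26612.90; 2^14 = 16384, 2^15 = 32768.
Minimum N = 15.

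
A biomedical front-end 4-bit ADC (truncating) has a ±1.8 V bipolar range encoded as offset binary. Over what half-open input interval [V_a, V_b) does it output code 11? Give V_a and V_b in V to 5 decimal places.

LSB = 3.6/2^4 = 225.000 mV.
V_a = V_low + 11·LSB = 0.675 V; V_b = V_low + 12·LSB = 0.9 V.

[0.67500 V, 0.90000 V)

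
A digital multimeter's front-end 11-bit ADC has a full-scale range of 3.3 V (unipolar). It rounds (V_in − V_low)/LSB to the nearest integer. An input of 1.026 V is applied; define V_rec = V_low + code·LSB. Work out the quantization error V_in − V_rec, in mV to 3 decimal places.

LSB = 3.3/2^11 = 1.611 mV.
Scaled input = 636.7418 LSBs, so code = 637.
Code 637 maps back to 0 + 637×0.00161133 V = 1.026416 V.
Error = 1.026 − 1.026416 = -0.000416016 V = -0.416 mV.

-0.416 mV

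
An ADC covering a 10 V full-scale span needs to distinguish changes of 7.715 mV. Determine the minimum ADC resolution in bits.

Number of steps required ≥ 10 V / 7.715 mV = 1296.18.
Need 2^N ≥ 1296.18; 2^10 = 1024, 2^11 = 2048.
Minimum N = 11.

11 bits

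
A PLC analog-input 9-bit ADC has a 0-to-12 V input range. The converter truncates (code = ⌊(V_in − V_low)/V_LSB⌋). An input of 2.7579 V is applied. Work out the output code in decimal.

code 117

Full-scale span = 12 V; LSB = 12/2^9 = 23.438 mV.
Input sits at 117.670 steps above V_low.
Floor → code 117.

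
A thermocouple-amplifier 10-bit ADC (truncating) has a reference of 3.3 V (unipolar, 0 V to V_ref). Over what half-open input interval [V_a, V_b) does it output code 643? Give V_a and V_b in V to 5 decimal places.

[2.07217 V, 2.07539 V)

LSB = 3.3/2^10 = 3.223 mV.
V_a = V_low + 643·LSB = 2.07217 V; V_b = V_low + 644·LSB = 2.07539 V.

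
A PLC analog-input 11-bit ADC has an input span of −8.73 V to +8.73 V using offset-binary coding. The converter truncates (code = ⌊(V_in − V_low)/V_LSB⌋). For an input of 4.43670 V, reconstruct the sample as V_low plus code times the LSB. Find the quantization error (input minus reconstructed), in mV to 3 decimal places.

3.497 mV

Step size: 17.46 V ÷ 2^11 = 8.525 mV.
Scaled input = 1544.4102 LSBs, so code = 1544.
Code 1544 maps back to (−8.73) + 1544×0.00852539 V = 4.4332031 V.
Error = 4.43670 − 4.4332031 = 0.00349687 V = 3.497 mV.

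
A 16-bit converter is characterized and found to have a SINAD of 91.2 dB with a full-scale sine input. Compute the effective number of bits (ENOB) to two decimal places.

14.86 bits

ENOB = (SINAD − 1.76) / 6.02 = (91.2 − 1.76)/6.02 = 14.857.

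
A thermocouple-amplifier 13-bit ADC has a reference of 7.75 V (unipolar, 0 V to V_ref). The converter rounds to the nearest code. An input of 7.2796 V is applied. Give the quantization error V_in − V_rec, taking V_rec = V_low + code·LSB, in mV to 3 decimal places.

One LSB is 7.75 V / 8192 = 0.946 mV.
(7.2796 − 0)/0.000946045 = 7694.7720; round gives code 7695.
Reconstructed: 7.2798157 V.
Error = 7.2796 − 7.2798157 = -0.000215674 V = -0.216 mV.

-0.216 mV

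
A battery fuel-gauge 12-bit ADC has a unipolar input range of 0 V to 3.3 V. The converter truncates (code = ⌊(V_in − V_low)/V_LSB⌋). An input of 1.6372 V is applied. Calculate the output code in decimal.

code 2032

Full-scale span = 3.3 V; LSB = 3.3/2^12 = 0.806 mV.
(V_in − V_low)/LSB = (1.6372 − 0) / 0.000805664 = 2032.112.
So the output code is 2032.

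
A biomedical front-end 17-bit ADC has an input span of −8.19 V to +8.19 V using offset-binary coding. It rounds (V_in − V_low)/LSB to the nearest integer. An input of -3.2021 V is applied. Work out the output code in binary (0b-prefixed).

LSB = 16.38 V / 131072 = 124.97 µV.
(V_in − V_low)/LSB = (-3.2021 − (−8.19)) / 0.000124969 = 39912.944.
Round → code 39913.
In binary (0b-prefixed): 0b1001101111101001.

code 0b1001101111101001 (decimal 39913)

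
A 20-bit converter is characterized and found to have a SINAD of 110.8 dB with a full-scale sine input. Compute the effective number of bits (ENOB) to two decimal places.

18.11 bits

ENOB = (SINAD − 1.76) / 6.02 = (110.8 − 1.76)/6.02 = 18.113.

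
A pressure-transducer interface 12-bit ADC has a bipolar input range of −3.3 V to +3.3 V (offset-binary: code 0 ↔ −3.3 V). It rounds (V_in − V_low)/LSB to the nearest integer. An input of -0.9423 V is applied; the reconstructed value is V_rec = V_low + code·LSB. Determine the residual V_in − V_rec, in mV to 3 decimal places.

0.327 mV

Step size: 6.6 V ÷ 2^12 = 1.611 mV.
Scaled input = 1463.2029 LSBs, so code = 1463.
V_rec = (−3.3) + 1463·0.00161133 = -0.94262695 V.
Error = -0.9423 − (−0.94262695) = 0.000326953 V = 0.327 mV.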